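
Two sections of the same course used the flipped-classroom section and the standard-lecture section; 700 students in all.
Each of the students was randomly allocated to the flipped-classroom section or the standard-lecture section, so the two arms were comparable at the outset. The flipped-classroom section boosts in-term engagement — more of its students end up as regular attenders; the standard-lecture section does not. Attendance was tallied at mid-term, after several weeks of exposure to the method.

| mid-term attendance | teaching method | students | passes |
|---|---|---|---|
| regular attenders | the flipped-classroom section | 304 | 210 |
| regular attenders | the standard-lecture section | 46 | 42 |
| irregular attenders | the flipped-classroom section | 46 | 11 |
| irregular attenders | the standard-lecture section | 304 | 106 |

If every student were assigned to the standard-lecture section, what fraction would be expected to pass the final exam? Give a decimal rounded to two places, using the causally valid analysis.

the standard-lecture section is higher inside every mid-term attendance stratum but the flipped-classroom section is higher in aggregate. Whether to stratify depends on how mid-term attendance relates to the teaching method.
The distribution of mid-term attendance is itself part of what the teaching method does — it is an intermediate outcome. Holding it fixed would remove that part of the effect; the total effect is the pooled difference.
So P(outcome | do(the standard-lecture section)) is just the pooled rate for the standard-lecture section: 148/350 = 0.423.

0.42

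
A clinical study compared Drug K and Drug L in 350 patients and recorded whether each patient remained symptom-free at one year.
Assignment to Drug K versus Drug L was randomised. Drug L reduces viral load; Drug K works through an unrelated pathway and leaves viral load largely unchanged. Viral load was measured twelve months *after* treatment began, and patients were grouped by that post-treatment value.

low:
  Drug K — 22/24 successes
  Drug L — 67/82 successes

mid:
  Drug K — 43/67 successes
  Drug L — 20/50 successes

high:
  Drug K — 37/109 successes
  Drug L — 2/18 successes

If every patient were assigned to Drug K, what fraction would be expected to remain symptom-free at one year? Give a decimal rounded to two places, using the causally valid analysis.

Drug K is higher inside every viral load stratum but Drug L is higher in aggregate. Whether to stratify depends on how viral load relates to the drug.
Viral load is recorded after the drug and is itself shifted by it — it sits on the causal path from drug to outcome. Conditioning on a mediator would strip out part of the effect we want; the pooled comparison gives the total causal effect.
So P(outcome | do(Drug K)) is just the pooled rate for Drug K: 102/200 = 0.510.

0.51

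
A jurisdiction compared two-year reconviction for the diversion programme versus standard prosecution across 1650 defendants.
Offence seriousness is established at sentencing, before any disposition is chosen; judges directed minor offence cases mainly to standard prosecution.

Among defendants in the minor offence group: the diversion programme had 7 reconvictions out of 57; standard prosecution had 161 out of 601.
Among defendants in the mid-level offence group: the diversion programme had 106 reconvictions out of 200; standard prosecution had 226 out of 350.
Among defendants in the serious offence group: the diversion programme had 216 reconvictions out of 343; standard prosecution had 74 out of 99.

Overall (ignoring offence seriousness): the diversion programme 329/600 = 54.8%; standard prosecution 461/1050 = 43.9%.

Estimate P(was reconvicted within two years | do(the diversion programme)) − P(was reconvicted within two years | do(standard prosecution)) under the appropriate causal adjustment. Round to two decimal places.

-0.13

Offence seriousness is set before the disposition has any effect — it is not caused by the disposition — and it independently drives the outcome. That makes it a confounder, so the causal comparison is within offence seriousness levels.
Adjusting over the population distribution of offence seriousness: 0.399·(0.123−0.268) + 0.333·(0.530−0.646) + 0.268·(0.630−0.747) = -0.128.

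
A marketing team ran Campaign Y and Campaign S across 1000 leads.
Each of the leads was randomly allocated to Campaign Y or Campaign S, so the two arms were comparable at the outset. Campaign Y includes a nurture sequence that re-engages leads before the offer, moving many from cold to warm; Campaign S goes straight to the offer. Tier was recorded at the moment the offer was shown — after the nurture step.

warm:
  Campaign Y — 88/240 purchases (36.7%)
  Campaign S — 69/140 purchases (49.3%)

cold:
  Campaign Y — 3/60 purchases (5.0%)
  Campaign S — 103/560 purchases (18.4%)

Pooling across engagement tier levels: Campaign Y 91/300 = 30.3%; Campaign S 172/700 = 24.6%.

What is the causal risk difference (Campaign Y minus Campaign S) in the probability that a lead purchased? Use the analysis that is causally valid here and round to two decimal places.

Because the campaign influences engagement tier, engagement tier is a post-treatment mediator, not a confounder. Stratifying on it would bias the estimate; the causal effect is the crude pooled difference.
The causal difference is the pooled difference: 0.303 − 0.246 = +0.058.

+0.06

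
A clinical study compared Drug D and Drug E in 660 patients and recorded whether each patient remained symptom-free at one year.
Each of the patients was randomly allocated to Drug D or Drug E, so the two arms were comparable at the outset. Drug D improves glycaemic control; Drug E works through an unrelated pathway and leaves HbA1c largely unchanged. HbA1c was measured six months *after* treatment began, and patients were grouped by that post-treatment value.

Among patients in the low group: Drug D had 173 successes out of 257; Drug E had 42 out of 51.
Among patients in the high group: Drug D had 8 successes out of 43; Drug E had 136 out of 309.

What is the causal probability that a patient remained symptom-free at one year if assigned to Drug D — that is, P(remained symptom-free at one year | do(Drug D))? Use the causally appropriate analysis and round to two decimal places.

The HbA1c-specific comparison favours Drug E throughout, but the pooled figures favour Drug D. The question is whether to condition on HbA1c.
HbA1c is downstream of the drug. One should not condition on a consequence of treatment, so the overall rates are the right comparison.
So P(outcome | do(Drug D)) is just the pooled rate for Drug D: 181/300 = 0.603.

0.60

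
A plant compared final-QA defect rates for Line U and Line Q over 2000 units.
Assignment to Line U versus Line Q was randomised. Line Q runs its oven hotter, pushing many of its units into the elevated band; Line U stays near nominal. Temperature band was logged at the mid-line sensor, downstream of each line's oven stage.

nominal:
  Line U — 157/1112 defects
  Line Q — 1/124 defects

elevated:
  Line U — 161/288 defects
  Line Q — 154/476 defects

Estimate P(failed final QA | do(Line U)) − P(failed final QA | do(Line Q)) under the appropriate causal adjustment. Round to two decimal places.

In-process temperature band is recorded after the line and is itself shifted by it — it sits on the causal path from line to outcome. Conditioning on a mediator would strip out part of the effect we want; the pooled comparison gives the total causal effect.
The causal difference is the pooled difference: 0.227 − 0.258 = -0.031.

-0.03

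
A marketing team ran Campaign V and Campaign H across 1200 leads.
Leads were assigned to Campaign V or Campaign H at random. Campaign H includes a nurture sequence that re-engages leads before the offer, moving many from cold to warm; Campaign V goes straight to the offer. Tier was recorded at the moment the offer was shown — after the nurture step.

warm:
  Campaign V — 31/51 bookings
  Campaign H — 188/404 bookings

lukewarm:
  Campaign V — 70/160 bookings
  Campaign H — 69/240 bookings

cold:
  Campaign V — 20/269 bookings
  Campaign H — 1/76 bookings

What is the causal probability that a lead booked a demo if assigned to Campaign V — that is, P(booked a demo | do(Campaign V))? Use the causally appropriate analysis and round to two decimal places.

0.25

Engagement tier lies on the pathway campaign → engagement tier → outcome, so adjusting for it blocks the indirect effect. For the total causal effect of campaign, use the unadjusted pooled rates.
So P(outcome | do(Campaign V)) is just the pooled rate for Campaign V: 121/480 = 0.252.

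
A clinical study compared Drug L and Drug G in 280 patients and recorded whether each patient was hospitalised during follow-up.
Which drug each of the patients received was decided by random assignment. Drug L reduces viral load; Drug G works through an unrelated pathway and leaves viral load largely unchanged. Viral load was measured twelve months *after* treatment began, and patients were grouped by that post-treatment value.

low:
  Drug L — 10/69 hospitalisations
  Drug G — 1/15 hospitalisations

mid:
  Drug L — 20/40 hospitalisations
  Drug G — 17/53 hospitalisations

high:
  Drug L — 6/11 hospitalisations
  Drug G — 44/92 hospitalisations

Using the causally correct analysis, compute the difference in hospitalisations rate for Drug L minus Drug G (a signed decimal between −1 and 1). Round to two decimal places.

-0.09

The stratified and pooled comparisons disagree (Drug G wins within each viral load; Drug L wins overall), so the answer turns on the causal role of viral load.
Viral load here is a post-treatment variable shaped by the drug; conditioning on it would introduce bias rather than remove it. The overall comparison is the causal one.
The causal difference is the pooled difference: 0.300 − 0.388 = -0.087.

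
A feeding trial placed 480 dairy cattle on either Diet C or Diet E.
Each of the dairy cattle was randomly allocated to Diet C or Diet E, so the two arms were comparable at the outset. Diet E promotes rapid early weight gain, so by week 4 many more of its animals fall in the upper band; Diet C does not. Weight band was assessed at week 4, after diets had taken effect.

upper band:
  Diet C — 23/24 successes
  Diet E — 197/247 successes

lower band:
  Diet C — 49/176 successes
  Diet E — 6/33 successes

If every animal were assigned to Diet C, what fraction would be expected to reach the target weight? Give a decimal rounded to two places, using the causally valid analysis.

0.36

Week-4 weight band here is a post-treatment variable shaped by the diet; conditioning on it would introduce bias rather than remove it. The overall comparison is the causal one.
So P(outcome | do(Diet C)) is just the pooled rate for Diet C: 72/200 = 0.360.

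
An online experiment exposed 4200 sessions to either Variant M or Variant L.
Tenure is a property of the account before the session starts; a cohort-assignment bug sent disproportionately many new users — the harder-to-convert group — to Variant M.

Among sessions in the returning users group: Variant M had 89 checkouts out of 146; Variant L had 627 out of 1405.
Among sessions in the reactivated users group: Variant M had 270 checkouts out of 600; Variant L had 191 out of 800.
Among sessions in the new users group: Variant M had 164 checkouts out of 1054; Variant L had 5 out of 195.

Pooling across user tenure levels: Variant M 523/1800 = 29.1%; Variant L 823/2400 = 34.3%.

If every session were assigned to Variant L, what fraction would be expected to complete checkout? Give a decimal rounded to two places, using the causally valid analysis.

The stratified and pooled comparisons disagree (Variant M wins within each user tenure; Variant L wins overall), so the answer turns on the causal role of user tenure.
The imbalance in user tenure arose from how sessions were allocated, not from anything the variant did; and user tenure independently affects the outcome. The pooled gap is confounded — condition on user tenure.
Standardising Variant L to the population user tenure mix: 0.369·627/1405 + 0.333·191/800 + 0.297·5/195 = 0.252.

0.25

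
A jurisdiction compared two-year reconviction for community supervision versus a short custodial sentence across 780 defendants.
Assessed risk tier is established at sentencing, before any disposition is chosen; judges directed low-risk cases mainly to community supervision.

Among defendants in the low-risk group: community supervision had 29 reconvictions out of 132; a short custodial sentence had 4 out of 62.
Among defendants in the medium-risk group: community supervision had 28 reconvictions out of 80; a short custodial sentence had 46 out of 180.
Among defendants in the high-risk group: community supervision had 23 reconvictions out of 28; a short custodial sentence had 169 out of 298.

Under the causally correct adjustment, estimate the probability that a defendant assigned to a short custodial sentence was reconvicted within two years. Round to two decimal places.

0.34

The stratified and pooled comparisons disagree (a short custodial sentence wins within each assessed risk tier; community supervision wins overall), so the answer turns on the causal role of assessed risk tier.
Here assessed risk tier is a common cause — it drives both which disposition a case falls under and the outcome. The crude comparison mixes populations; the stratum-specific rates are the causally relevant ones.
Standardising a short custodial sentence to the population assessed risk tier mix: 0.249·4/62 + 0.333·46/180 + 0.418·169/298 = 0.338.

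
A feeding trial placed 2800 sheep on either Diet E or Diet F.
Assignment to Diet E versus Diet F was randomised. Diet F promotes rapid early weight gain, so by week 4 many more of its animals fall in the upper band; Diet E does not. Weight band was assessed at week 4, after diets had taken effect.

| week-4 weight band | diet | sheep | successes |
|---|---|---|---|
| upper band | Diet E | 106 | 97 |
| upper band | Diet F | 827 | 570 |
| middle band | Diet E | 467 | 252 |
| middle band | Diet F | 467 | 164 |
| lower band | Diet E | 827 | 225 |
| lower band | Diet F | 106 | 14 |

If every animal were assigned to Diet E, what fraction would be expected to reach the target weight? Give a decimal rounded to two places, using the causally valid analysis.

Week-4 weight band lies on the pathway diet → week-4 weight band → outcome, so adjusting for it blocks the indirect effect. For the total causal effect of diet, use the unadjusted pooled rates.
So P(outcome | do(Diet E)) is just the pooled rate for Diet E: 574/1400 = 0.410.

0.41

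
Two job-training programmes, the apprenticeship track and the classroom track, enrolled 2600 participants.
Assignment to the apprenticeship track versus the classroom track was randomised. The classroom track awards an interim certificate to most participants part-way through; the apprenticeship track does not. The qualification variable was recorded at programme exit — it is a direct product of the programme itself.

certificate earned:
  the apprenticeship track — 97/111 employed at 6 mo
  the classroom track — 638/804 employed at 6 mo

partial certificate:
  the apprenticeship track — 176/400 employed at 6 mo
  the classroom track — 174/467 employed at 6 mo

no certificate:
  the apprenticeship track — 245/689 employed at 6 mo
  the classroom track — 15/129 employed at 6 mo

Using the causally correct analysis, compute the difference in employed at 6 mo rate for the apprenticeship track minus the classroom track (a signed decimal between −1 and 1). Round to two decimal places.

-0.16

the apprenticeship track is higher inside every qualification attained during the programme stratum but the classroom track is higher in aggregate. Whether to stratify depends on how qualification attained during the programme relates to the programme.
Qualification attained during the programme here is a post-treatment variable shaped by the programme; conditioning on it would introduce bias rather than remove it. The overall comparison is the causal one.
The causal difference is the pooled difference: 0.432 − 0.591 = -0.159.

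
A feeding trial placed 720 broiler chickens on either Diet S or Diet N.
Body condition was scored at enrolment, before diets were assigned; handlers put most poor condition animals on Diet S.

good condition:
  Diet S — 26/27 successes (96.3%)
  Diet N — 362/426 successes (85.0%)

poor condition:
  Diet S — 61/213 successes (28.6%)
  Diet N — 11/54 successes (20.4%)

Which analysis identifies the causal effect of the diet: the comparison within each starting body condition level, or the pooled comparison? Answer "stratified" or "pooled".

Starting body condition satisfies the back-door criterion: it is not a descendant of the diet, and it blocks the spurious path from diet to outcome. Adjusting for it (i.e., using the within-starting body condition rates) gives the causal effect.
Within each level — good condition: 96.3% vs 85.0%; poor condition: 28.6% vs 20.4% — Diet S is higher every time.

stratified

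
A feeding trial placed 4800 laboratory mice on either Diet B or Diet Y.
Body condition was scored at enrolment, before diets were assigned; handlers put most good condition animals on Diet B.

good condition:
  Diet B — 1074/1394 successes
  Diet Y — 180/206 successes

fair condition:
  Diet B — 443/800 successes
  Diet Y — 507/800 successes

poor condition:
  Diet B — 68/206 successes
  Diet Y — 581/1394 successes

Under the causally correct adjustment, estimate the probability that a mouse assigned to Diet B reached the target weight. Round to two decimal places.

Within every starting body condition level Diet Y has the higher rate, yet pooled Diet B does — Simpson's reversal.
Starting body condition satisfies the back-door criterion: it is not a descendant of the diet, and it blocks the spurious path from diet to outcome. Adjusting for it (i.e., using the within-starting body condition rates) gives the causal effect.
Standardising Diet B to the population starting body condition mix: 0.333·1074/1394 + 0.333·443/800 + 0.333·68/206 = 0.551.

0.55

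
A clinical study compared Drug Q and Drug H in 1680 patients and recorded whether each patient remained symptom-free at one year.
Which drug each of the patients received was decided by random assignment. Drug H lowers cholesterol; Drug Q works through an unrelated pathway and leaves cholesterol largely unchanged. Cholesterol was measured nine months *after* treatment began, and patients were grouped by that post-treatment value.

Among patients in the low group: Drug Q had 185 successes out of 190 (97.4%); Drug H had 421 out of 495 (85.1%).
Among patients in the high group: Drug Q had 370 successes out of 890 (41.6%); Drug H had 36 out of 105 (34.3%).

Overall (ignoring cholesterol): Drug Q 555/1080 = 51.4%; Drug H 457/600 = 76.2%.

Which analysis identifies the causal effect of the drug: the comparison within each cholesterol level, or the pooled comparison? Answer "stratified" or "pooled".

Drug Q is higher inside every cholesterol stratum but Drug H is higher in aggregate. Whether to stratify depends on how cholesterol relates to the drug.
Because the drug influences cholesterol, cholesterol is a post-treatment mediator, not a confounder. Stratifying on it would bias the estimate; the causal effect is the crude pooled difference.
Pooled: Drug Q 51.4% vs Drug H 76.2%; Drug H is higher overall.

pooled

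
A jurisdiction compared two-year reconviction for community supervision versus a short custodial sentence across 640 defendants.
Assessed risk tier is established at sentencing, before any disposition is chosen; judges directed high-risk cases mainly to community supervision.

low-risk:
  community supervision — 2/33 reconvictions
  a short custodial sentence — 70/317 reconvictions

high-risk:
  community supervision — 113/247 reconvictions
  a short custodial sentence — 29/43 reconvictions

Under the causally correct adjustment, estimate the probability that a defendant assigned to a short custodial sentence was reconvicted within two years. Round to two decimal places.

Nothing the disposition does changes assessed risk tier; the imbalance is an allocation artefact. With assessed risk tier also predicting the outcome, the pooled figure is confounded, and the within-stratum comparison is the causal one.
Standardising a short custodial sentence to the population assessed risk tier mix: 0.547·70/317 + 0.453·29/43 = 0.426.

0.43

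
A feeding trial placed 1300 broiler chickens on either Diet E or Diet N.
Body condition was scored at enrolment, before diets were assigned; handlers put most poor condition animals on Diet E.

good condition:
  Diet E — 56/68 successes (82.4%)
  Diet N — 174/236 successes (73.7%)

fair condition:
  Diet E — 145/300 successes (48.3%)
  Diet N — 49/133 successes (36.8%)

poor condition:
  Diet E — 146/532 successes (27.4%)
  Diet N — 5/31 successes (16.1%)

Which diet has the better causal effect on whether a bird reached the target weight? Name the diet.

The stratified and pooled comparisons disagree (Diet E wins within each starting body condition; Diet N wins overall), so the answer turns on the causal role of starting body condition.
Here starting body condition is a common cause — it drives both which diet a case falls under and the outcome. The crude comparison mixes populations; the stratum-specific rates are the causally relevant ones.
Within each level — good condition: 82.4% vs 73.7%; fair condition: 48.3% vs 36.8%; poor condition: 27.4% vs 16.1% — Diet E is higher every time.

Diet E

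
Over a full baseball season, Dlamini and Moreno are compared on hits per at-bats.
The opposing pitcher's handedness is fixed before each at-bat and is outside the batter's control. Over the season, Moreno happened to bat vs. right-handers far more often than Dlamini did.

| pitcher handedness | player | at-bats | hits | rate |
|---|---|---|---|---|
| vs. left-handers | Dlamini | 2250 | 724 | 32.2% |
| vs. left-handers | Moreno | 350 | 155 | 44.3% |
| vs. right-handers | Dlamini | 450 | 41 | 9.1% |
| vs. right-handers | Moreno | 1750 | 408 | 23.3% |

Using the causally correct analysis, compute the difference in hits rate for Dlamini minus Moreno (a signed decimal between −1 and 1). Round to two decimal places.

-0.13

Pitcher handedness satisfies the back-door criterion: it is not a descendant of the player, and it blocks the spurious path from player to outcome. Adjusting for it (i.e., using the within-pitcher handedness rates) gives the causal effect.
Adjusting over the population distribution of pitcher handedness: 0.542·(0.322−0.443) + 0.458·(0.091−0.233) = -0.131.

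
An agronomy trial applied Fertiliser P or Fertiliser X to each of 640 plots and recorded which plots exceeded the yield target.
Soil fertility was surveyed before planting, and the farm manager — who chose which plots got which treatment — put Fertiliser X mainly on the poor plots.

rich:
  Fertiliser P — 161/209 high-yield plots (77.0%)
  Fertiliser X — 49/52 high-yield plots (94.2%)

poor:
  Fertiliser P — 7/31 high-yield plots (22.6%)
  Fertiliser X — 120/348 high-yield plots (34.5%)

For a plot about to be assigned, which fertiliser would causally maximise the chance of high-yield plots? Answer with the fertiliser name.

Fertiliser X

The stratified and pooled comparisons disagree (Fertiliser X wins within each soil fertility; Fertiliser P wins overall), so the answer turns on the causal role of soil fertility.
Here soil fertility is a common cause — it drives both which fertiliser a case falls under and the outcome. The crude comparison mixes populations; the stratum-specific rates are the causally relevant ones.
Within each level — rich: 77.0% vs 94.2%; poor: 22.6% vs 34.5% — Fertiliser X is higher every time.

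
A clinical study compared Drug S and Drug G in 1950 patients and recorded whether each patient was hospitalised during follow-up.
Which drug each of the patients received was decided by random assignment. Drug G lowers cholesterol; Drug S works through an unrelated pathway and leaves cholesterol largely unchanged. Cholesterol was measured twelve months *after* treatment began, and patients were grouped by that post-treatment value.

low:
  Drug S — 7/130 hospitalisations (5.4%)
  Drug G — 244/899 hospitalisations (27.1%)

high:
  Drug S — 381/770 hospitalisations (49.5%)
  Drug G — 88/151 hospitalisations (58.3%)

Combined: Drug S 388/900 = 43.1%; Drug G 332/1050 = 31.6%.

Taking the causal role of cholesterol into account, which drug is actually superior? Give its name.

Drug S is lower inside every cholesterol stratum but Drug G is lower in aggregate. Whether to stratify depends on how cholesterol relates to the drug.
The distribution of cholesterol is itself part of what the drug does — it is an intermediate outcome. Holding it fixed would remove that part of the effect; the total effect is the pooled difference.
Pooled: Drug S 43.1% vs Drug G 31.6%; Drug G is lower overall.

Drug G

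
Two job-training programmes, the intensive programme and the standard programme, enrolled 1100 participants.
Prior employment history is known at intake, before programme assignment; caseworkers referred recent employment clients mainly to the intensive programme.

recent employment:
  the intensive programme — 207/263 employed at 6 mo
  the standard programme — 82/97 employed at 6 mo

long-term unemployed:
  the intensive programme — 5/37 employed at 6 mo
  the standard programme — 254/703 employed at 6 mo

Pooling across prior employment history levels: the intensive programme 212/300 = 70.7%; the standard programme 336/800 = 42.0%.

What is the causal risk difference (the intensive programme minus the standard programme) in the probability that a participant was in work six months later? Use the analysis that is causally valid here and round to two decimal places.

-0.17

The prior employment history-specific comparison favours the standard programme throughout, but the pooled figures favour the intensive programme. The question is whether to condition on prior employment history.
Here prior employment history is a common cause — it drives both which programme a case falls under and the outcome. The crude comparison mixes populations; the stratum-specific rates are the causally relevant ones.
Adjusting over the population distribution of prior employment history: 0.327·(0.787−0.845) + 0.673·(0.135−0.361) = -0.171.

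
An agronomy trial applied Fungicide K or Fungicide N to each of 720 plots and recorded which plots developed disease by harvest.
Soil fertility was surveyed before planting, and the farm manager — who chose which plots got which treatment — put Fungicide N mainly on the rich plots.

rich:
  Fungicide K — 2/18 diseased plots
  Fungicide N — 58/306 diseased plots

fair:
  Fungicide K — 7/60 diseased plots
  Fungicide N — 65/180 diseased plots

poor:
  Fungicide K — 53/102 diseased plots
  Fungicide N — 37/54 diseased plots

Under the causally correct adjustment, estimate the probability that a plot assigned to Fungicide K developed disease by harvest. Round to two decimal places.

0.20

Fungicide K is lower inside every soil fertility stratum but Fungicide N is lower in aggregate. Whether to stratify depends on how soil fertility relates to the fungicide.
Since soil fertility is a pre-existing factor (not a product of the fungicide) and it affects the outcome on its own, it is a confounder. The stratified rates, not the pooled rate, identify the causal effect.
Standardising Fungicide K to the population soil fertility mix: 0.450·2/18 + 0.333·7/60 + 0.217·53/102 = 0.201.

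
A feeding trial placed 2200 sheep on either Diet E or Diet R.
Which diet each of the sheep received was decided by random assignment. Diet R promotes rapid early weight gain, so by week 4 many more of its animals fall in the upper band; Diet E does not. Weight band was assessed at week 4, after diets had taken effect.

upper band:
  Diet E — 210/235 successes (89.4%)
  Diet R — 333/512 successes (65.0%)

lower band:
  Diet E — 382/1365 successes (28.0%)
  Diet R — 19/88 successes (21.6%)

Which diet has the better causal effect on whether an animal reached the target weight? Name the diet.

Week-4 weight band is downstream of the diet. One should not condition on a consequence of treatment, so the overall rates are the right comparison.
Pooled: Diet E 37.0% vs Diet R 58.7%; Diet R is higher overall.

Diet R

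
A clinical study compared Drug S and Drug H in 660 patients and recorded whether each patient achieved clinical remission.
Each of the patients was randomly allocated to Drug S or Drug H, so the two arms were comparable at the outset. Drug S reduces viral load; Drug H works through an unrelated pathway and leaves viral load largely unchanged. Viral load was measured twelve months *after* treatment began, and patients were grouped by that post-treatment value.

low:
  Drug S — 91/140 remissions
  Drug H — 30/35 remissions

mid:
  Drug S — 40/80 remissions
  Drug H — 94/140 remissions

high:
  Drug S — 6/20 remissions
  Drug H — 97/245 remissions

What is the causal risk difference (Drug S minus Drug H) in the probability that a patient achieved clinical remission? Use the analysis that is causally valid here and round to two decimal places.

The stratified and pooled comparisons disagree (Drug H wins within each viral load; Drug S wins overall), so the answer turns on the causal role of viral load.
Viral load lies on the pathway drug → viral load → outcome, so adjusting for it blocks the indirect effect. For the total causal effect of drug, use the unadjusted pooled rates.
The causal difference is the pooled difference: 0.571 − 0.526 = +0.045.

+0.04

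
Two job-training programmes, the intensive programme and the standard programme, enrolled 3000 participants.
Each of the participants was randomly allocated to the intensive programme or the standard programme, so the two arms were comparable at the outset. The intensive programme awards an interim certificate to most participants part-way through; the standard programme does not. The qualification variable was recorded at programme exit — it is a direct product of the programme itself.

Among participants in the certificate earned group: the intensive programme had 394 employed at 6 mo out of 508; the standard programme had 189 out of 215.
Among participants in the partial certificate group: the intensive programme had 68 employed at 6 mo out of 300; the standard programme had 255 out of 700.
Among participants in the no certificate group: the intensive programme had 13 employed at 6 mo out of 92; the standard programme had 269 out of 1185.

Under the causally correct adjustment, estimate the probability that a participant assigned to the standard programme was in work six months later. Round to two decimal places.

0.34

Qualification attained during the programme lies on the pathway programme → qualification attained during the programme → outcome, so adjusting for it blocks the indirect effect. For the total causal effect of programme, use the unadjusted pooled rates.
So P(outcome | do(the standard programme)) is just the pooled rate for the standard programme: 713/2100 = 0.340.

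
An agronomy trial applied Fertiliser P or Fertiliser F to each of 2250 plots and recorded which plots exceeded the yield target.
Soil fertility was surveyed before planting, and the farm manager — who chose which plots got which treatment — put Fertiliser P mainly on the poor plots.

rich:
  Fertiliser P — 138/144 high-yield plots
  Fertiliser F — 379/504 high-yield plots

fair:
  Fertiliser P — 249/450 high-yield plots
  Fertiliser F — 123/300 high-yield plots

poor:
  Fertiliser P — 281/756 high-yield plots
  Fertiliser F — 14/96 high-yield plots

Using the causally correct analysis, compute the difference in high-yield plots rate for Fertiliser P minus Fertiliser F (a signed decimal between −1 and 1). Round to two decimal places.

+0.19

The soil fertility-specific comparison favours Fertiliser P throughout, but the pooled figures favour Fertiliser F. The question is whether to condition on soil fertility.
Soil fertility differs across fertilisers for reasons unrelated to any effect of the fertiliser itself, and it separately predicts the outcome — a classic confounder. We must compare within soil fertility levels.
Adjusting over the population distribution of soil fertility: 0.288·(0.958−0.752) + 0.333·(0.553−0.410) + 0.379·(0.372−0.146) = +0.193.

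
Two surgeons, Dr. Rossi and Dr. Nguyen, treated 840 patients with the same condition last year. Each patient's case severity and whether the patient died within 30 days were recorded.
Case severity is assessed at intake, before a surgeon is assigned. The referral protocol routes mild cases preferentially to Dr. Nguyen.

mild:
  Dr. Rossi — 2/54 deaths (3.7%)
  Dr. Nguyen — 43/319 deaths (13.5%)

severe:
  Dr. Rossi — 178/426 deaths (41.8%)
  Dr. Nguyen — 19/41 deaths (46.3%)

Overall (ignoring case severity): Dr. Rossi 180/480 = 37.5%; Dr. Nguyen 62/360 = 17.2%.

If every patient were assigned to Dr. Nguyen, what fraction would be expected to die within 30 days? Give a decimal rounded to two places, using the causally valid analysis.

The stratified and pooled comparisons disagree (Dr. Rossi wins within each case severity; Dr. Nguyen wins overall), so the answer turns on the causal role of case severity.
Since case severity is a pre-existing factor (not a product of the surgeon) and it affects the outcome on its own, it is a confounder. The stratified rates, not the pooled rate, identify the causal effect.
Standardising Dr. Nguyen to the population case severity mix: 0.444·43/319 + 0.556·19/41 = 0.317.

0.32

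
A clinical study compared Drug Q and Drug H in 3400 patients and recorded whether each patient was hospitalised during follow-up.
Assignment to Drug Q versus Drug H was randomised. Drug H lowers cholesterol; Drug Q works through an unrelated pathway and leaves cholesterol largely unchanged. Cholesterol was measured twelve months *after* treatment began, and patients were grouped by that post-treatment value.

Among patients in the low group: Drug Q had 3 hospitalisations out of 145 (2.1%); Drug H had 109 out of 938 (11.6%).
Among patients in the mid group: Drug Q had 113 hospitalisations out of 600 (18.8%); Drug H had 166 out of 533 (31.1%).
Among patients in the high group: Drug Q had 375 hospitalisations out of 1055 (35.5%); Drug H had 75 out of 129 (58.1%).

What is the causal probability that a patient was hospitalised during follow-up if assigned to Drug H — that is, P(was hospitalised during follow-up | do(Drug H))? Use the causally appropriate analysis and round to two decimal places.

0.22

Cholesterol is downstream of the drug. One should not condition on a consequence of treatment, so the overall rates are the right comparison.
So P(outcome | do(Drug H)) is just the pooled rate for Drug H: 350/1600 = 0.219.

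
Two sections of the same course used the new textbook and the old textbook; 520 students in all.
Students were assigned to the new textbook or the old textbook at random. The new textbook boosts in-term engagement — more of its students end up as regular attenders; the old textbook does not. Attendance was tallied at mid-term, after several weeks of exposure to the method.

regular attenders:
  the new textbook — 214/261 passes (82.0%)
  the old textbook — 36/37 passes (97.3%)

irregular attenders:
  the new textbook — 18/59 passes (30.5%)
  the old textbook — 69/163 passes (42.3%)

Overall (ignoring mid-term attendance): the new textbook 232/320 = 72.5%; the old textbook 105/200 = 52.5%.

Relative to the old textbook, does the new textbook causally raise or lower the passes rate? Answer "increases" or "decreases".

increases

the old textbook is higher inside every mid-term attendance stratum but the new textbook is higher in aggregate. Whether to stratify depends on how mid-term attendance relates to the teaching method.
Mid-term attendance lies on the pathway teaching method → mid-term attendance → outcome, so adjusting for it blocks the indirect effect. For the total causal effect of teaching method, use the unadjusted pooled rates.
Pooled: the new textbook 72.5% vs the old textbook 52.5%; the new textbook is higher overall.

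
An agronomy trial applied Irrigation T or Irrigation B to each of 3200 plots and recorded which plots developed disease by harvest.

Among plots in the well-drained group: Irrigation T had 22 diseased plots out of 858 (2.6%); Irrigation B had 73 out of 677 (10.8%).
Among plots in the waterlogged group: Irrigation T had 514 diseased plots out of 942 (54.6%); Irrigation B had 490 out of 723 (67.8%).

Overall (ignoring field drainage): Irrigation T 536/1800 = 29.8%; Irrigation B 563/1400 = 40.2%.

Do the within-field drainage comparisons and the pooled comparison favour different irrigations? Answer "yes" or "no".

no

Within each field drainage level (well-drained 2.6% vs 10.8%; waterlogged 54.6% vs 67.8%), Irrigation T has the lower rate every time. Pooled: 29.8% vs 40.2% — Irrigation T has the lower rate overall. They agree.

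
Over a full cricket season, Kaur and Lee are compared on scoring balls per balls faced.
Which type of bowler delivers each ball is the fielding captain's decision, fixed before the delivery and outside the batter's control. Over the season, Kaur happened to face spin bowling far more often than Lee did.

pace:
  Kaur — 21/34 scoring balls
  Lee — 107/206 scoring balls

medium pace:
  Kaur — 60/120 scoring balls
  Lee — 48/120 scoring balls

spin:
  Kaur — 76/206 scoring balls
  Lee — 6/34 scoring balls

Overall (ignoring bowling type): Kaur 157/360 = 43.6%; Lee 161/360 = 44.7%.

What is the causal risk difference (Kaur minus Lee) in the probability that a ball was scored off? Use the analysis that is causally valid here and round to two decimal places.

Here bowling type is a common cause — it drives both which player a case falls under and the outcome. The crude comparison mixes populations; the stratum-specific rates are the causally relevant ones.
Adjusting over the population distribution of bowling type: 0.333·(0.618−0.519) + 0.333·(0.500−0.400) + 0.333·(0.369−0.176) = +0.130.

+0.13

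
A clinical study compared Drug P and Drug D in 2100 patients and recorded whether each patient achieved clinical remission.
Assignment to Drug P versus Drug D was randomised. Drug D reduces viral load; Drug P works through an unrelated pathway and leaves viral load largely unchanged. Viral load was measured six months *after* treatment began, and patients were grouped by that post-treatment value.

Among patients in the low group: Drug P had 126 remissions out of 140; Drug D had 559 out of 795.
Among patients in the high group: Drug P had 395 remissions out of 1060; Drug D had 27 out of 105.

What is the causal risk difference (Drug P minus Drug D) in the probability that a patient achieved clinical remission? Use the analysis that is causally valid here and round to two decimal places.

Viral load is downstream of the drug. One should not condition on a consequence of treatment, so the overall rates are the right comparison.
The causal difference is the pooled difference: 0.434 − 0.651 = -0.217.

-0.22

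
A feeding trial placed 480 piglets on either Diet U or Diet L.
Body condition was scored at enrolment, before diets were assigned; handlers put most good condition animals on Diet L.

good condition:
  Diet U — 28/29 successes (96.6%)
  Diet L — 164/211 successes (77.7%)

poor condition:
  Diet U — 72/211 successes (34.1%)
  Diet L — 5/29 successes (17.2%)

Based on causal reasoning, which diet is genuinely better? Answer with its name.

Diet U

The stratified and pooled comparisons disagree (Diet U wins within each starting body condition; Diet L wins overall), so the answer turns on the causal role of starting body condition.
Starting body condition is set before the diet has any effect — it is not caused by the diet — and it independently drives the outcome. That makes it a confounder, so the causal comparison is within starting body condition levels.
Within each level — good condition: 96.6% vs 77.7%; poor condition: 34.1% vs 17.2% — Diet U is higher every time.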